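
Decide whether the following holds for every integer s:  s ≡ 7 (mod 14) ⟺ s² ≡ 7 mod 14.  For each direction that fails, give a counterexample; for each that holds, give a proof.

(⟹) Suppose s ≡ 7 (mod 14). Write s = 14j + 7. Then (14j + 7)² = 196j² + 196j + 49 = 14(14j² + 14j + 3) + 7, so s² ≡ 7 (mod 14).

(⟸) Conversely, suppose s² ≡ 7 (mod 14). The only residue r in {0, …, 13} with r² ≡ 7 (mod 14) is r = 7, so s ≡ 7 (mod 14).

Both implications hold.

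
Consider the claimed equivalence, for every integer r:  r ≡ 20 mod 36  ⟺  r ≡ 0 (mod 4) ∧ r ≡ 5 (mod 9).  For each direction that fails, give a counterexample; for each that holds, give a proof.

Neither direction holds.

(⇒) This fails: r = 20 gives 20 ≡ 20 (mod 36) but 20 ≡ 2 (mod 9), so the conjunction on the right does not hold.

(⇐) This fails: r = 32 satisfies both congruences on the right (32 ≡ 0 mod 4 and 32 ≡ 5 mod 9) yet 32 ≡ 32 (mod 36), not 20.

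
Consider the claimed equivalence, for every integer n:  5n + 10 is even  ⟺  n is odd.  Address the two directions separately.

(→) This fails: n = 0 gives 5n + 10 = 10, which is even, but 0 is even, not odd.

(←) This also fails: n = 5 is odd, but 5n + 10 = 35 is odd, not even.

Neither direction holds.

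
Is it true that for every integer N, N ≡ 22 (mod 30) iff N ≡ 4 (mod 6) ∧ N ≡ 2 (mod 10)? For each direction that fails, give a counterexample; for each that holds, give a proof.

Both directions hold.

(→) Suppose N ≡ 22 (mod 30); write N = 30j + 22. Since 6 ∣ 30, reducing mod 6 gives N ≡ 22 ≡ 4 (mod 6); since 10 ∣ 30, reducing mod 10 gives N ≡ 22 ≡ 2 (mod 10).

(←) Conversely, if N ≡ 4 (mod 6) and N ≡ 2 (mod 10), then by the Chinese remainder theorem N ≡ 22 (mod 30). This is exactly N ≡ 22 (mod 30).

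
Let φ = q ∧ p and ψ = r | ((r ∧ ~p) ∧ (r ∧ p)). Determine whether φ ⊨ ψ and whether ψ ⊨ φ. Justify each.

(⇒) fails and (⇐) fails.

[⇒] This fails. Under p = T, r = F, q = T, the left side is true but the right side is false.

[⇐] This fails. Under p = F, r = T, q = F, the left side is false but the right side is true.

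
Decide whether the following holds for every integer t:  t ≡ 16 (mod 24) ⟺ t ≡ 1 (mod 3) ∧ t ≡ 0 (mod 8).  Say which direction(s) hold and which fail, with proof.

(⟹) Suppose t ≡ 16 (mod 24); write t = 24j + 16. Since 3 ∣ 24, reducing mod 3 gives t ≡ 16 ≡ 1 (mod 3); since 8 ∣ 24, reducing mod 8 gives t ≡ 16 ≡ 0 (mod 8).

(⟸) Conversely, if t ≡ 1 (mod 3) and t ≡ 0 (mod 8), then by the Chinese remainder theorem t ≡ 16 (mod 24). This is exactly t ≡ 16 (mod 24).

Both directions hold; the statement is true.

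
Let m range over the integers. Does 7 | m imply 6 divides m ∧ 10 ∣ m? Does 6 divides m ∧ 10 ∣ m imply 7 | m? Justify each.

Neither direction holds.

[⇒] This fails: take m = 7. Certainly 7 ∣ 7, but 6 ∤ 7.

[⇐] This fails: take m = 30. Both 6 ∣ 30 and 10 ∣ 30, yet 30 is not a multiple of 7 (since 30 = 4·7 + 2), so 7 ∤ 30.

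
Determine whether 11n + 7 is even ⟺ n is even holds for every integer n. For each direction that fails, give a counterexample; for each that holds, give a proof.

Neither direction holds.

(⇒) This fails: n = 3 gives 11n + 7 = 40, which is even, but 3 is odd, not even.

(⇐) This also fails: n = 6 is even, but 11n + 7 = 73 is odd, not even.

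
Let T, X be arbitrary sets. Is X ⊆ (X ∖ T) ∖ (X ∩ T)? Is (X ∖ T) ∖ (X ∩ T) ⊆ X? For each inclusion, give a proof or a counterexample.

(⊆) fails; (⊇) holds.

(⟸) Let x ∈ (X ∖ T) ∖ (X ∩ T). Then x ∈ X and x ∉ T, from which x ∈ X.

(⟹) This inclusion fails. Take T = {1}, X = {1}; then 1 ∈ X but 1 ∉ (X ∖ T) ∖ (X ∩ T).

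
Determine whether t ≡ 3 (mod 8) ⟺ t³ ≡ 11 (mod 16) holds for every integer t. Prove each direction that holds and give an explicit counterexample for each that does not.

(⇒) fails; (⇐) holds.

[⇐] The residues r modulo 16 with r³ ≡ 11 (mod 16) are exactly {3}, and each is ≡ 3 (mod 8).

[⇒] This fails: take t = 11. Then 11 ≡ 3 (mod 8), but 11³ = 1331 ≡ 3 (mod 16), not 11.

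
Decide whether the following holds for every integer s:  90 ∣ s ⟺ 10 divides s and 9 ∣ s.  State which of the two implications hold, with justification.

Both directions hold; the statement is true.

(⇐) Suppose 10 ∣ s and 9 ∣ s. Any common multiple of 10 and 9 is a multiple of their lcm; here gcd(10, 9) = 1, so lcm(10, 9) = 10·9 = 90, so 90 ∣ s.

(⇒) If 90 ∣ s, write s = 90q. Since 90 = 9·10, s = 10·(9q), so 10 ∣ s; and since 90 = 10·9, s = 9·(10q), so 9 ∣ s.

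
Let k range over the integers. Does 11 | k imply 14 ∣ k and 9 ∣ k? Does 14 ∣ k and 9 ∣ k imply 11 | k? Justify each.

(⇒) This fails: take k = 11. Certainly 11 ∣ 11, but 14 ∤ 11.

(⇐) This fails: take k = 126. Both 14 ∣ 126 and 9 ∣ 126, yet 126 is not a multiple of 11 (since 126 = 11·11 + 5), so 11 ∤ 126.

(⇒) fails and (⇐) fails.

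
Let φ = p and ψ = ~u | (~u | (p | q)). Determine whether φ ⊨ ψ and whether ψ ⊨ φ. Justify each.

[⇒] Assume the antecedent. If q is true, ~u | (~u | (p | q)) reduces to true regardless of the other variables. If q is false, the antecedent forces (q = F, u = F, p = T) or (q = F, u = T, p = T), and ~u | (~u | (p | q)) holds there. Either way ~u | (~u | (p | q)) holds.

[⇐] This fails. Under q = F, u = F, p = F, the left side is false but the right side is true.

The forward direction holds; the converse fails.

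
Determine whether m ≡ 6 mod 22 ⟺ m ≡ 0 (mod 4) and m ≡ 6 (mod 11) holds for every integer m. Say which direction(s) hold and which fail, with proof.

Only the converse holds.

(⟹) This fails: m = 6 gives 6 ≡ 6 (mod 22) but 6 ≡ 2 (mod 4), so the conjunction on the right does not hold.

(⟸) Conversely, if m ≡ 0 (mod 4) and m ≡ 6 (mod 11), then by the Chinese remainder theorem m ≡ 28 (mod 44). Since 28 ≡ 6 (mod 22) and 22 ∣ 44, we get m ≡ 6 (mod 22).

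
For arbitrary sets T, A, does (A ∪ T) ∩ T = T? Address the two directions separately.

Both inclusions hold.

(⟹) Let x ∈ (A ∪ T) ∩ T. Then either x ∈ T and x ∉ A; or x ∈ T ∩ A. In each case x ∈ T, so (A ∪ T) ∩ T ⊆ T.

(⟸) Let x ∈ T. Then either x ∈ T and x ∉ A; or x ∈ T ∩ A. In each case x ∈ (A ∪ T) ∩ T, so T ⊆ (A ∪ T) ∩ T.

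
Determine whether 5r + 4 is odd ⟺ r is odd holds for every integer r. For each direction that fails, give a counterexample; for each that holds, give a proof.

The biconditional holds.

[⇐] Suppose r is odd; write r = 2j + 1. Then 5r + 4 = 5·(2j + 1) + 4 = 2·5j + 9, which is odd.

[⇒] Suppose 5r + 4 is odd. Since 5 is odd, 5r and r have the same parity, so 5r + 4 ≡ r + 4 (mod 2). As 4 is even, 5r + 4 is odd exactly when r is odd. Thus r is odd.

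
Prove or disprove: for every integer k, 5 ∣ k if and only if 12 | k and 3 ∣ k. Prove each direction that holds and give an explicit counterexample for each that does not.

Both directions fail.

(⟹) This fails: take k = 5. Certainly 5 ∣ 5, but 12 ∤ 5.

(⟸) This fails: take k = 12. Both 12 ∣ 12 and 3 ∣ 12, yet 12 is not a multiple of 5 (since 12 = 2·5 + 2), so 5 ∤ 12.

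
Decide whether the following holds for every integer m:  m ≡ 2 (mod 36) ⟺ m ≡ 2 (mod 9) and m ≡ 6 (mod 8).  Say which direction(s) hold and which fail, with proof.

Only the reverse direction holds.

(⇐) If m ≡ 2 (mod 9) and m ≡ 6 (mod 8), then by the Chinese remainder theorem m ≡ 38 (mod 72). Since 38 ≡ 2 (mod 36) and 36 ∣ 72, we get m ≡ 2 (mod 36).

(⇒) This fails: m = 2 gives 2 ≡ 2 (mod 36) but 2 ≡ 2 (mod 8), so the conjunction on the right does not hold.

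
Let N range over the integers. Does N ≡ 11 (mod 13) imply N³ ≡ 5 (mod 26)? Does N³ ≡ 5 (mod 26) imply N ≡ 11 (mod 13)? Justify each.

Both directions fail.

(⇒) This fails: take N = 24. Then 24 ≡ 11 (mod 13), but 24³ = 13824 ≡ 18 (mod 26), not 5.

(⇐) This fails: take N = 7. Then 7³ = 343 ≡ 5 (mod 26), yet 7 ≡ 7 (mod 13), not 11.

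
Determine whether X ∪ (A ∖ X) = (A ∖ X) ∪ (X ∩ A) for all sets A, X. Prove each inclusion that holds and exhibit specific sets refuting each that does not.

Forward inclusion. This inclusion fails. Take A = ∅, X = {1}; then 1 ∈ X ∪ (A ∖ X) but 1 ∉ (A ∖ X) ∪ (X ∩ A).

Reverse inclusion. Let x ∈ (A ∖ X) ∪ (X ∩ A). Then either x ∈ A and x ∉ X; or x ∈ A ∩ X. In each case x ∈ X ∪ (A ∖ X), so (A ∖ X) ∪ (X ∩ A) ⊆ X ∪ (A ∖ X).

Only the reverse inclusion holds.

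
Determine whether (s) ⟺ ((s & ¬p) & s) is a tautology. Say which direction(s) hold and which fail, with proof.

Only the converse holds.

Forward direction. This fails. Under s = T, p = T, the left side is true but the right side is false.

Converse. Assume the antecedent. If s is true, s reduces to true regardless of the other variables. If s is false, the antecedent cannot hold. Either way s holds.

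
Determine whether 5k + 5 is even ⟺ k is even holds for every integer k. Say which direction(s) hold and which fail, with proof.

(⇒) fails and (⇐) fails.

(→) This fails: k = 5 gives 5k + 5 = 30, which is even, but 5 is odd, not even.

(←) This also fails: k = 6 is even, but 5k + 5 = 35 is odd, not even.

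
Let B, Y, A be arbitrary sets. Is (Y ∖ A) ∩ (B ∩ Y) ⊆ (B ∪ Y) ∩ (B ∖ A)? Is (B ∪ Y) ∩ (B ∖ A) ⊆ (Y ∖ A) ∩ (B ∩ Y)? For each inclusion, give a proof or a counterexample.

(⊆) holds; (⊇) fails.

(⟹) Let x ∈ (Y ∖ A) ∩ (B ∩ Y). Then x ∈ B ∩ Y and x ∉ A, from which x ∈ (B ∪ Y) ∩ (B ∖ A).

(⟸) This inclusion fails. Take B = {1}, Y = ∅, A = ∅; then 1 ∈ (B ∪ Y) ∩ (B ∖ A) but 1 ∉ (Y ∖ A) ∩ (B ∩ Y).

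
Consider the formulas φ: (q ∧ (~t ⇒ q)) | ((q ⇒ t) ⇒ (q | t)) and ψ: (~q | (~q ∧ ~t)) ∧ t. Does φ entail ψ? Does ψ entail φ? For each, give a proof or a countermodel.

Only the reverse direction holds.

Forward direction. This fails. Under t = F, q = T, the left side is true but the right side is false.

Converse. Assume the antecedent. If t is true, the consequent reduces to true regardless of the other variables. If t is false, the antecedent cannot hold. Either way the consequent holds.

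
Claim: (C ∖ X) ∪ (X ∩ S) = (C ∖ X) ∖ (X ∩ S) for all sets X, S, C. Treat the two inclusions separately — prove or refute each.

Only the reverse inclusion holds.

(⟸) Let x ∈ (C ∖ X) ∖ (X ∩ S). Then either x ∈ C and x ∉ X, S; or x ∈ S ∩ C and x ∉ X. In each case x ∈ (C ∖ X) ∪ (X ∩ S), so (C ∖ X) ∖ (X ∩ S) ⊆ (C ∖ X) ∪ (X ∩ S).

(⟹) This inclusion fails. Take X = {1}, S = {1}, C = ∅; then 1 ∈ (C ∖ X) ∪ (X ∩ S) but 1 ∉ (C ∖ X) ∖ (X ∩ S).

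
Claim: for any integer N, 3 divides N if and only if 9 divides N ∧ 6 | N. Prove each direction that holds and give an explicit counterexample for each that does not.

(⇒) This fails: take N = 3. Certainly 3 ∣ 3, but 9 ∤ 3.

(⇐) Suppose 9 ∣ N and 6 ∣ N. Any common multiple of 9 and 6 is a multiple of their lcm; here lcm(9, 6) = 9·6/gcd(9, 6) = 54/3 = 18, so 18 ∣ N. Since 3 ∣ 18, it follows that 3 ∣ N.

Only the converse holds.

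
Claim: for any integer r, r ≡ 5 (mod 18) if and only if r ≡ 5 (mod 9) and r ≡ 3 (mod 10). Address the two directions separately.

Forward direction. This fails: r = 5 gives 5 ≡ 5 (mod 18) but 5 ≡ 5 (mod 10), so the conjunction on the right does not hold.

Converse. If r ≡ 5 (mod 9) and r ≡ 3 (mod 10), then by the Chinese remainder theorem r ≡ 23 (mod 90). Since 23 ≡ 5 (mod 18) and 18 ∣ 90, we get r ≡ 5 (mod 18).

Only the reverse direction holds.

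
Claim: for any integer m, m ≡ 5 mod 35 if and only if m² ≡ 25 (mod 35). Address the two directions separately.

Forward direction. Suppose m ≡ 5 mod 35. Write m = 35j + 5. Then (35j + 5)² = 1225j² + 350j + 25 = 35(35j² + 10j) + 25, so m² ≡ 25 (mod 35).

Converse. This fails: take m = 30. Then 30² = 900 ≡ 25 (mod 35), yet 30 ≡ 30 (mod 35), not 5.

Only the forward implication holds.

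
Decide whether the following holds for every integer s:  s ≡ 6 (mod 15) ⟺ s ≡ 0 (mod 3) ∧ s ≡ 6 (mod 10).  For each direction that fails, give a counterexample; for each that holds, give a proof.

(←) If s ≡ 0 (mod 3) and s ≡ 6 (mod 10), then by the Chinese remainder theorem s ≡ 6 (mod 30). Since 6 ≡ 6 (mod 15) and 15 ∣ 30, we get s ≡ 6 (mod 15).

(→) This fails: s = 21 gives 21 ≡ 6 (mod 15) but 21 ≡ 1 (mod 10), so the conjunction on the right does not hold.

The forward direction fails; the converse holds.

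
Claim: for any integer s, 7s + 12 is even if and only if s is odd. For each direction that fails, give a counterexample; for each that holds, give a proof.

(⟹) This fails: s = 2 gives 7s + 12 = 26, which is even, but 2 is even, not odd.

(⟸) This also fails: s = 5 is odd, but 7s + 12 = 47 is odd, not even.

Both directions fail.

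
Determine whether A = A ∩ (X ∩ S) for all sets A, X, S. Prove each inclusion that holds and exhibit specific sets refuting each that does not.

(⟹) This inclusion fails. Take A = {1}, X = ∅, S = ∅; then 1 ∈ A but 1 ∉ A ∩ (X ∩ S).

(⟸) Let x ∈ A ∩ (X ∩ S). Then x ∈ A ∩ X ∩ S, from which x ∈ A.

Only the reverse inclusion holds.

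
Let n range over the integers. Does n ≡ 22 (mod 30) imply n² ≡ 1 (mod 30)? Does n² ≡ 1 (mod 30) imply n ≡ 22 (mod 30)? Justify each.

(⟹) This fails: take n = 22. Then 22 ≡ 22 (mod 30), but 22² = 484 ≡ 4 (mod 30), not 1.

(⟸) This fails: take n = 1. Then 1² = 1 ≡ 1 (mod 30), yet 1 ≡ 1 (mod 30), not 22.

Neither implication holds.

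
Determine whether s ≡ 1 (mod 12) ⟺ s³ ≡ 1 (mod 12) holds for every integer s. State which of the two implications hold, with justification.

Forward direction. Suppose s ≡ 1 (mod 12). Write s = 12j + 1. Then (12j + 1)³ = 1728j³ + 432j² + 36j + 1 = 12(144j³ + 36j² + 3j) + 1, so s³ ≡ 1 (mod 12).

Converse. Suppose s³ ≡ 1 (mod 12). The only residue r in {0, …, 11} with r³ ≡ 1 (mod 12) is r = 1, so s ≡ 1 (mod 12).

Both directions hold; the statement is true.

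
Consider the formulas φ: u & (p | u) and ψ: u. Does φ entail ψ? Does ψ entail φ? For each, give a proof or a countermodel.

(→) Assume the antecedent. If u is true, u reduces to true regardless of the other variables. If u is false, the antecedent cannot hold. Either way u holds.

(←) Assume the antecedent. If u is true, u & (p | u) reduces to true regardless of the other variables. If u is false, the antecedent cannot hold. Either way u & (p | u) holds.

Both directions hold.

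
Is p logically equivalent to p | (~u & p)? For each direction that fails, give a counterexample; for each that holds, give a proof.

(→) Assume the antecedent. If u is true, the antecedent forces (u = T, p = T), and p | (~u & p) holds there. If u is false, the antecedent forces (u = F, p = T), and p | (~u & p) holds there. Either way p | (~u & p) holds.

(←) Assume the antecedent. If u is true, the antecedent forces (u = T, p = T), and p holds there. If u is false, the antecedent forces (u = F, p = T), and p holds there. Either way p holds.

Both implications hold.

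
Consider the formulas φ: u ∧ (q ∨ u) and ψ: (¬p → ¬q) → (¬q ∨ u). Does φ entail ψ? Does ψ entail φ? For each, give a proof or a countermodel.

(⇒) holds; (⇐) fails.

(→) Assume the antecedent. If p is true, the antecedent forces (p = T, q = F, u = T) or (p = T, q = T, u = T), and (¬p → ¬q) → (¬q ∨ u) holds there. If p is false, (¬p → ¬q) → (¬q ∨ u) reduces to true regardless of the other variables. Either way (¬p → ¬q) → (¬q ∨ u) holds.

(←) This fails. Under p = F, q = F, u = F, the left side is false but the right side is true.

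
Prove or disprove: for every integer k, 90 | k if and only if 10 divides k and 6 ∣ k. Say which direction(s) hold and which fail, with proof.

Converse. This fails: take k = 30. Both 10 ∣ 30 and 6 ∣ 30, yet 30 is not a multiple of 90 (since 30 = 0·90 + 30), so 90 ∤ 30.

Forward direction. If 90 ∣ k, write k = 90q. Since 90 = 9·10, k = 10·(9q), so 10 ∣ k; and since 90 = 15·6, k = 6·(15q), so 6 ∣ k.

Only the forward implication holds.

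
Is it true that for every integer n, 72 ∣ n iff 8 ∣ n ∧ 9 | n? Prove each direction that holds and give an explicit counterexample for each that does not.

(⇒) If 72 ∣ n, write n = 72q. Since 72 = 9·8, n = 8·(9q), so 8 ∣ n; and since 72 = 8·9, n = 9·(8q), so 9 ∣ n.

(⇐) Suppose 8 ∣ n and 9 ∣ n. Any common multiple of 8 and 9 is a multiple of their lcm; here gcd(8, 9) = 1, so lcm(8, 9) = 8·9 = 72, so 72 ∣ n.

Both directions hold; the statement is true.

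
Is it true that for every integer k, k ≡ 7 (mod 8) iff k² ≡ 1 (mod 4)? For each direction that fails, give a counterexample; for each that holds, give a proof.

Only the forward implication holds.

[⇒] Suppose k ≡ 7 (mod 8). Then k² ≡ 7² = 49 (mod 8), and since 4 ∣ 8, also k² ≡ 1 (mod 4).

[⇐] This fails: take k = 1. Then 1² = 1 ≡ 1 (mod 4), yet 1 ≡ 1 (mod 8), not 7.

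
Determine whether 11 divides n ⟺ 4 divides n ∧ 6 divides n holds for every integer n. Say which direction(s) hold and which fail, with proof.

(→) This fails: take n = 11. Certainly 11 ∣ 11, but 4 ∤ 11.

(←) This fails: take n = 12. Both 4 ∣ 12 and 6 ∣ 12, yet 12 is not a multiple of 11 (since 12 = 1·11 + 1), so 11 ∤ 12.

(⇒) fails and (⇐) fails.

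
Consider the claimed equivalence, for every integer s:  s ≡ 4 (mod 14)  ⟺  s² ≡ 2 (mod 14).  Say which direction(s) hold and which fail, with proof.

Only the forward implication holds.

[⇒] Suppose s ≡ 4 (mod 14). Write s = 14j + 4. Then (14j + 4)² = 196j² + 112j + 16 = 14(14j² + 8j + 1) + 2, so s² ≡ 2 (mod 14).

[⇐] This fails: take s = 10. Then 10² = 100 ≡ 2 (mod 14), yet 10 ≡ 10 (mod 14), not 4.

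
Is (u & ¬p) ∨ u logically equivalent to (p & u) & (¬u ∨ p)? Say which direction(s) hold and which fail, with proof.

Forward direction. This fails. Under u = T, p = F, the left side is true but the right side is false.

Converse. Assume the antecedent. If u is true, (u & ¬p) ∨ u reduces to true regardless of the other variables. If u is false, the antecedent cannot hold. Either way (u & ¬p) ∨ u holds.

Only the reverse direction holds.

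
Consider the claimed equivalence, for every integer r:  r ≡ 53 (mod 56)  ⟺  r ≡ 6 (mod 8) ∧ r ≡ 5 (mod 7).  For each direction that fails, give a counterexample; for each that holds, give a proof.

(→) This fails: r = 53 gives 53 ≡ 53 (mod 56) but 53 ≡ 5 (mod 8), so the conjunction on the right does not hold.

(←) This fails: r = 54 satisfies both congruences on the right (54 ≡ 6 mod 8 and 54 ≡ 5 mod 7) yet 54 ≡ 54 (mod 56), not 53.

(⇒) fails and (⇐) fails.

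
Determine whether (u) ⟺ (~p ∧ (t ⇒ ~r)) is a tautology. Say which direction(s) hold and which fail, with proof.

Neither direction holds.

(→) This fails. Under p = T, t = F, r = F, u = T, the left side is true but the right side is false.

(←) This fails. Under p = F, t = F, r = F, u = F, the left side is false but the right side is true.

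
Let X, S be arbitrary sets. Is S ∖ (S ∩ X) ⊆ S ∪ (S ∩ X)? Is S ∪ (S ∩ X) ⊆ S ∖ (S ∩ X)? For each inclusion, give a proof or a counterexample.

The sets are not equal: only the forward inclusion holds.

(⟸) This inclusion fails. Take X = {1}, S = {1}; then 1 ∈ S ∪ (S ∩ X) but 1 ∉ S ∖ (S ∩ X).

(⟹) Let x ∈ S ∖ (S ∩ X). Then x ∈ S and x ∉ X, from which x ∈ S ∪ (S ∩ X).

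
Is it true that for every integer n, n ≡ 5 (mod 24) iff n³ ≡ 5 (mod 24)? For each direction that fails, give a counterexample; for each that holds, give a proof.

Both implications hold.

(⟹) Suppose n ≡ 5 (mod 24). Write n = 24j + 5. Then (24j + 5)³ = 13824j³ + 8640j² + 1800j + 125 = 24(576j³ + 360j² + 75j + 5) + 5, so n³ ≡ 5 (mod 24).

(⟸) Conversely, suppose n³ ≡ 5 (mod 24). The only residue r in {0, …, 23} with r³ ≡ 5 (mod 24) is r = 5, so n ≡ 5 (mod 24).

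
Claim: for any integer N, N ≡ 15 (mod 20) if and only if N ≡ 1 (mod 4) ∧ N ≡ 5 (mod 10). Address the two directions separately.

[⇒] This fails: N = 15 gives 15 ≡ 15 (mod 20) but 15 ≡ 3 (mod 4), so the conjunction on the right does not hold.

[⇐] This fails: N = 5 satisfies both congruences on the right (5 ≡ 1 mod 4 and 5 ≡ 5 mod 10) yet 5 ≡ 5 (mod 20), not 15.

Neither implication holds.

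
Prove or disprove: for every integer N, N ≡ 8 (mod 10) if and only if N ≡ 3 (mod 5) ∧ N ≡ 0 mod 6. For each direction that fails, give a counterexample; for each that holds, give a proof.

(⇐) If N ≡ 3 (mod 5) and N ≡ 0 (mod 6), then by the Chinese remainder theorem N ≡ 18 (mod 30). Since 18 ≡ 8 (mod 10) and 10 ∣ 30, we get N ≡ 8 (mod 10).

(⇒) This fails: N = 8 gives 8 ≡ 8 (mod 10) but 8 ≡ 2 (mod 6), so the conjunction on the right does not hold.

(⇒) fails; (⇐) holds.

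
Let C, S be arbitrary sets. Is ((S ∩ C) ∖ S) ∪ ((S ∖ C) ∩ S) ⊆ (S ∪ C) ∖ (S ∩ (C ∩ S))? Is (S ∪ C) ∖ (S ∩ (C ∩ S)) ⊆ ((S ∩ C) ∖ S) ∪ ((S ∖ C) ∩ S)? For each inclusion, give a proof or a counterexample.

(⊆) holds; (⊇) fails.

Reverse inclusion. This inclusion fails. Take C = {1}, S = ∅; then 1 ∈ (S ∪ C) ∖ (S ∩ (C ∩ S)) but 1 ∉ ((S ∩ C) ∖ S) ∪ ((S ∖ C) ∩ S).

Forward inclusion. Let x ∈ ((S ∩ C) ∖ S) ∪ ((S ∖ C) ∩ S). Then x ∈ S and x ∉ C, from which x ∈ (S ∪ C) ∖ (S ∩ (C ∩ S)).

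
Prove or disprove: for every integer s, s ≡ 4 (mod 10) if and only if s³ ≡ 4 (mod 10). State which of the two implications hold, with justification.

(⟹) Suppose s ≡ 4 (mod 10). Write s = 10j + 4. Then (10j + 4)³ = 1000j³ + 1200j² + 480j + 64 = 10(100j³ + 120j² + 48j + 6) + 4, so s³ ≡ 4 (mod 10).

(⟸) Conversely, suppose s³ ≡ 4 (mod 10). The only residue r in {0, …, 9} with r³ ≡ 4 (mod 10) is r = 4, so s ≡ 4 (mod 10).

The biconditional holds.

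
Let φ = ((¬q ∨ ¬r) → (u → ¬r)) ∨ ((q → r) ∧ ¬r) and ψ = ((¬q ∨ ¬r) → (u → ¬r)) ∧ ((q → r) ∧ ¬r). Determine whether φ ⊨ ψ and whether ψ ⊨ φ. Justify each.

[⇒] This fails. Under q = T, r = F, u = F, the left side is true but the right side is false.

[⇐] Assume the antecedent. If q is true, the antecedent cannot hold. If q is false, the antecedent forces (q = F, r = F, u = F) or (q = F, r = F, u = T), and the consequent holds there. Either way the consequent holds.

Not equivalent: only (⇐) holds.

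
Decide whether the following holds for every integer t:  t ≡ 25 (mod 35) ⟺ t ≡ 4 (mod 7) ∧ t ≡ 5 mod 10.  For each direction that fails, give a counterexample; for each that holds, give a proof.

(←) If t ≡ 4 (mod 7) and t ≡ 5 (mod 10), then by the Chinese remainder theorem t ≡ 25 (mod 70). Since 25 ≡ 25 (mod 35) and 35 ∣ 70, we get t ≡ 25 (mod 35).

(→) This fails: t = 60 gives 60 ≡ 25 (mod 35) but 60 ≡ 0 (mod 10), so the conjunction on the right does not hold.

Only the reverse direction holds.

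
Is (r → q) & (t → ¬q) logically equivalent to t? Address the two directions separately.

Neither direction holds.

Forward direction. This fails. Under q = F, r = F, t = F, the left side is true but the right side is false.

Converse. This fails. Under q = T, r = F, t = T, the left side is false but the right side is true.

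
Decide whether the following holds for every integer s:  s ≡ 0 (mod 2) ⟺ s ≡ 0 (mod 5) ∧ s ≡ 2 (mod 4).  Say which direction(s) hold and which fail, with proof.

The forward direction fails; the converse holds.

[⇒] This fails: s = 0 gives 0 ≡ 0 (mod 2) but 0 ≡ 0 (mod 4), so the conjunction on the right does not hold.

[⇐] Conversely, if s ≡ 0 (mod 5) and s ≡ 2 (mod 4), then by the Chinese remainder theorem s ≡ 10 (mod 20). Since 10 ≡ 0 (mod 2) and 2 ∣ 20, we get s ≡ 0 (mod 2).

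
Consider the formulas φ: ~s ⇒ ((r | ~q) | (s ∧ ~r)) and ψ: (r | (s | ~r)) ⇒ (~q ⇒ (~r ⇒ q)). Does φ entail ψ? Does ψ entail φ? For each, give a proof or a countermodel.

Forward direction. This fails. Under s = F, q = F, r = F, the left side is true but the right side is false.

Converse. This fails. Under s = F, q = T, r = F, the left side is false but the right side is true.

(⇒) fails and (⇐) fails.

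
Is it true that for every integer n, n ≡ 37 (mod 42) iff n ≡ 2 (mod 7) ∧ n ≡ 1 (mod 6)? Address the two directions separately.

(⇒) Suppose n ≡ 37 (mod 42); write n = 42j + 37. Since 7 ∣ 42, reducing mod 7 gives n ≡ 37 ≡ 2 (mod 7); since 6 ∣ 42, reducing mod 6 gives n ≡ 37 ≡ 1 (mod 6).

(⇐) Conversely, if n ≡ 2 (mod 7) and n ≡ 1 (mod 6), then by the Chinese remainder theorem n ≡ 37 (mod 42). This is exactly n ≡ 37 (mod 42).

The biconditional holds.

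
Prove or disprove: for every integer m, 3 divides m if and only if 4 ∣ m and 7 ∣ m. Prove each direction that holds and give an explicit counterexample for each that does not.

[⇒] This fails: take m = 3. Certainly 3 ∣ 3, but 4 ∤ 3.

[⇐] This fails: take m = 28. Both 4 ∣ 28 and 7 ∣ 28, yet 28 is not a multiple of 3 (since 28 = 9·3 + 1), so 3 ∤ 28.

Neither implication holds.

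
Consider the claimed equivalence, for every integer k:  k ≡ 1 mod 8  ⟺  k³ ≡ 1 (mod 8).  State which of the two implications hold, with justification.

Equivalent; both directions hold.

Converse. Suppose k³ ≡ 1 (mod 8). The only residue r in {0, …, 7} with r³ ≡ 1 (mod 8) is r = 1, so k ≡ 1 (mod 8).

Forward direction. Suppose k ≡ 1 mod 8. Write k = 8j + 1. Then (8j + 1)³ = 512j³ + 192j² + 24j + 1 = 8(64j³ + 24j² + 3j) + 1, so k³ ≡ 1 (mod 8).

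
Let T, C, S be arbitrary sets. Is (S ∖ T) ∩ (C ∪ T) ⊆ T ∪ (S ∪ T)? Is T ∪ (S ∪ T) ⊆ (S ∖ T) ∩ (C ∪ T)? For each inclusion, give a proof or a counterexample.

(⟹) Let x ∈ (S ∖ T) ∩ (C ∪ T). Then x ∈ C ∩ S and x ∉ T, from which x ∈ T ∪ (S ∪ T).

(⟸) This inclusion fails. Take T = {1}, C = ∅, S = ∅; then 1 ∈ T ∪ (S ∪ T) but 1 ∉ (S ∖ T) ∩ (C ∪ T).

The sets are not equal: only the forward inclusion holds.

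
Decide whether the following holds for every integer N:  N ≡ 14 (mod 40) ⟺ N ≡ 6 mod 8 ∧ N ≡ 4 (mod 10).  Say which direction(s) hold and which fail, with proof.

[⇐] If N ≡ 6 (mod 8) and N ≡ 4 (mod 10), then by the Chinese remainder theorem N ≡ 14 (mod 40). This is exactly N ≡ 14 (mod 40).

[⇒] Suppose N ≡ 14 (mod 40); write N = 40j + 14. Since 8 ∣ 40, reducing mod 8 gives N ≡ 14 ≡ 6 (mod 8); since 10 ∣ 40, reducing mod 10 gives N ≡ 14 ≡ 4 (mod 10).

Both directions hold; the statement is true.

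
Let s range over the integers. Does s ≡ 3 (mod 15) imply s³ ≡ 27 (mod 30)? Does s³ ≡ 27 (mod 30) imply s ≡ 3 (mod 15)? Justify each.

(⟹) This fails: take s = 18. Then 18 ≡ 3 (mod 15), but 18³ = 5832 ≡ 12 (mod 30), not 27.

(⟸) Conversely, the residues r modulo 30 with r³ ≡ 27 (mod 30) are exactly {3}, and each is ≡ 3 (mod 15).

Only the reverse direction holds.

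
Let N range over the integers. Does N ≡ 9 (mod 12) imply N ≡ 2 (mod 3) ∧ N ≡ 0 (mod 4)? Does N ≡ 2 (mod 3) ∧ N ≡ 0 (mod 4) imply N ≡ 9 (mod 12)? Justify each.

Neither implication holds.

Forward direction. This fails: N = 9 gives 9 ≡ 9 (mod 12) but 9 ≡ 0 (mod 3), so the conjunction on the right does not hold.

Converse. This fails: N = 8 satisfies both congruences on the right (8 ≡ 2 mod 3 and 8 ≡ 0 mod 4) yet 8 ≡ 8 (mod 12), not 9.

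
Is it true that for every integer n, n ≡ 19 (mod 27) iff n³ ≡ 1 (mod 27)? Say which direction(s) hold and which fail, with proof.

Only the forward implication holds.

[⇒] Suppose n ≡ 19 (mod 27). Write n = 27j + 19. Then (27j + 19)³ = 19683j³ + 41553j² + 29241j + 6859 = 27(729j³ + 1539j² + 1083j + 254) + 1, so n³ ≡ 1 (mod 27).

[⇐] This fails: take n = 1. Then 1³ = 1 ≡ 1 (mod 27), yet 1 ≡ 1 (mod 27), not 19.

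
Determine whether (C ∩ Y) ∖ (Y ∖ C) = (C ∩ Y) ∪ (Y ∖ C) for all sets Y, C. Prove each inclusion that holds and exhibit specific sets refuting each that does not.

(⊆) holds; (⊇) fails.

Reverse inclusion. This inclusion fails. Take Y = {1}, C = ∅; then 1 ∈ (C ∩ Y) ∪ (Y ∖ C) but 1 ∉ (C ∩ Y) ∖ (Y ∖ C).

Forward inclusion. Let x ∈ (C ∩ Y) ∖ (Y ∖ C). Then x ∈ Y ∩ C, from which x ∈ (C ∩ Y) ∪ (Y ∖ C).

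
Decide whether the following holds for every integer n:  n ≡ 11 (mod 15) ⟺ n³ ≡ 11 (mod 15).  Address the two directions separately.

Forward direction. Suppose n ≡ 11 (mod 15). Write n = 15j + 11. Then (15j + 11)³ = 3375j³ + 7425j² + 5445j + 1331 = 15(225j³ + 495j² + 363j + 88) + 11, so n³ ≡ 11 (mod 15).

Converse. Suppose n³ ≡ 11 (mod 15). The only residue r in {0, …, 14} with r³ ≡ 11 (mod 15) is r = 11, so n ≡ 11 (mod 15).

Both directions hold.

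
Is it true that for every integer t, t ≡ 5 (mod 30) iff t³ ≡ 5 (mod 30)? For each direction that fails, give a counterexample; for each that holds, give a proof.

Equivalent; both directions hold.

(→) Suppose t ≡ 5 (mod 30). Write t = 30j + 5. Then (30j + 5)³ = 27000j³ + 13500j² + 2250j + 125 = 30(900j³ + 450j² + 75j + 4) + 5, so t³ ≡ 5 (mod 30).

(←) Conversely, suppose t³ ≡ 5 (mod 30). The only residue r in {0, …, 29} with r³ ≡ 5 (mod 30) is r = 5, so t ≡ 5 (mod 30).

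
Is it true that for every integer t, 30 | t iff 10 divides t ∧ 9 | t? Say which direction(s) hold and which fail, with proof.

(⇒) fails; (⇐) holds.

(⟹) This fails: take t = 30. Certainly 30 ∣ 30, but 9 ∤ 30.

(⟸) Suppose 10 ∣ t and 9 ∣ t. Any common multiple of 10 and 9 is a multiple of their lcm; here gcd(10, 9) = 1, so lcm(10, 9) = 10·9 = 90, so 90 ∣ t. Since 30 ∣ 90, it follows that 30 ∣ t.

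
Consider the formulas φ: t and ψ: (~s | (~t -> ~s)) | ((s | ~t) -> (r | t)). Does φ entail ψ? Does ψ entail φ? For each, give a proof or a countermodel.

(⇐) This fails. Under t = F, s = F, r = F, the left side is false but the right side is true.

(⇒) Assume the antecedent. If t is true, the consequent reduces to true regardless of the other variables. If t is false, the antecedent cannot hold. Either way the consequent holds.

(⇒) holds; (⇐) fails.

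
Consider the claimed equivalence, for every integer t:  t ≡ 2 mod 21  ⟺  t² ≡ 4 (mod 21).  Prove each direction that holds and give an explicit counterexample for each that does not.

(⇒) holds; (⇐) fails.

(→) Suppose t ≡ 2 mod 21. Write t = 21j + 2. Then (21j + 2)² = 441j² + 84j + 4 = 21(21j² + 4j) + 4, so t² ≡ 4 (mod 21).

(←) This fails: take t = 5. Then 5² = 25 ≡ 4 (mod 21), yet 5 ≡ 5 (mod 21), not 2.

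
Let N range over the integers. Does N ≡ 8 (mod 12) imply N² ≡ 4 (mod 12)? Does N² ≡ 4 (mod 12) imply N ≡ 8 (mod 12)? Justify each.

(⇒) holds; (⇐) fails.

(←) This fails: take N = 2. Then 2² = 4 ≡ 4 (mod 12), yet 2 ≡ 2 (mod 12), not 8.

(→) Suppose N ≡ 8 (mod 12). Write N = 12j + 8. Then (12j + 8)² = 144j² + 192j + 64 = 12(12j² + 16j + 5) + 4, so N² ≡ 4 (mod 12).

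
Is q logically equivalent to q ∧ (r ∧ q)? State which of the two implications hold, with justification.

(⇐) Assume the antecedent. If r is true, the antecedent forces (r = T, q = T), and q holds there. If r is false, the antecedent cannot hold. Either way q holds.

(⇒) This fails. Under r = F, q = T, the left side is true but the right side is false.

(⇒) fails; (⇐) holds.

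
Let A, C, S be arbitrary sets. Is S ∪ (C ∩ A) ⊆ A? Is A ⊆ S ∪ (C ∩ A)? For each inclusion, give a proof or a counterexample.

(⊆) fails and (⊇) fails.

(⟹) This inclusion fails. Take A = ∅, C = ∅, S = {1}; then 1 ∈ S ∪ (C ∩ A) but 1 ∉ A.

(⟸) This inclusion fails. Take A = {1}, C = ∅, S = ∅; then 1 ∈ A but 1 ∉ S ∪ (C ∩ A).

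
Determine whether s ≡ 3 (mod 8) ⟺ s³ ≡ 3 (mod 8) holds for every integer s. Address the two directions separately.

Both implications hold.

Forward direction. Suppose s ≡ 3 (mod 8). Write s = 8j + 3. Then (8j + 3)³ = 512j³ + 576j² + 216j + 27 = 8(64j³ + 72j² + 27j + 3) + 3, so s³ ≡ 3 (mod 8).

Converse. Suppose s³ ≡ 3 (mod 8). The only residue r in {0, …, 7} with r³ ≡ 3 (mod 8) is r = 3, so s ≡ 3 (mod 8).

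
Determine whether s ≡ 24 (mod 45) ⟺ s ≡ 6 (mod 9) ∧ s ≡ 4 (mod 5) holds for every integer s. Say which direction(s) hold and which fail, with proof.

Forward direction. Suppose s ≡ 24 (mod 45); write s = 45j + 24. Since 9 ∣ 45, reducing mod 9 gives s ≡ 24 ≡ 6 (mod 9); since 5 ∣ 45, reducing mod 5 gives s ≡ 24 ≡ 4 (mod 5).

Converse. If s ≡ 6 (mod 9) and s ≡ 4 (mod 5), then by the Chinese remainder theorem s ≡ 24 (mod 45). This is exactly s ≡ 24 (mod 45).

Both directions hold; the statement is true.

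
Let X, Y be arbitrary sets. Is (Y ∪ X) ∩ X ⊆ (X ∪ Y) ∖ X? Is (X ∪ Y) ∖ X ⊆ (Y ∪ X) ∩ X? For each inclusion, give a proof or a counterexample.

(⟹) This inclusion fails. Take X = {1}, Y = ∅; then 1 ∈ (Y ∪ X) ∩ X but 1 ∉ (X ∪ Y) ∖ X.

(⟸) This inclusion fails. Take X = ∅, Y = {1}; then 1 ∈ (X ∪ Y) ∖ X but 1 ∉ (Y ∪ X) ∩ X.

(⊆) fails and (⊇) fails.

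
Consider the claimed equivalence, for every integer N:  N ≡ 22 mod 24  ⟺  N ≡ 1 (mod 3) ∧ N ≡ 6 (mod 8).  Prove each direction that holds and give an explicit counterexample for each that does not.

Both directions hold.

(⟹) Suppose N ≡ 22 (mod 24); write N = 24j + 22. Since 3 ∣ 24, reducing mod 3 gives N ≡ 22 ≡ 1 (mod 3); since 8 ∣ 24, reducing mod 8 gives N ≡ 22 ≡ 6 (mod 8).

(⟸) Conversely, if N ≡ 1 (mod 3) and N ≡ 6 (mod 8), then by the Chinese remainder theorem N ≡ 22 (mod 24). This is exactly N ≡ 22 (mod 24).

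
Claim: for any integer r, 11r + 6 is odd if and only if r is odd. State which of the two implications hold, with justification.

(→) Suppose 11r + 6 is odd. Since 11 is odd, 11r and r have the same parity, so 11r + 6 ≡ r + 6 (mod 2). As 6 is even, 11r + 6 is odd exactly when r is odd. Thus r is odd.

(←) Conversely, suppose r is odd; write r = 2j + 1. Then 11r + 6 = 11·(2j + 1) + 6 = 2·11j + 17, which is odd.

Both implications hold.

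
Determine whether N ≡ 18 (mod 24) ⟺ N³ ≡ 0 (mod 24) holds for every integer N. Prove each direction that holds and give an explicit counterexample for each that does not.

(⇒) Suppose N ≡ 18 (mod 24). Write N = 24j + 18. Then (24j + 18)³ = 13824j³ + 31104j² + 23328j + 5832 = 24(576j³ + 1296j² + 972j + 243) + 0, so N³ ≡ 0 (mod 24).

(⇐) This fails: take N = 0. Then 0³ = 0 ≡ 0 (mod 24), yet 0 ≡ 0 (mod 24), not 18.

(⇒) holds; (⇐) fails.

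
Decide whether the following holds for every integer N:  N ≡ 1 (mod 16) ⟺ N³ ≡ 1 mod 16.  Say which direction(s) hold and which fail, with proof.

[⇒] Suppose N ≡ 1 (mod 16). Write N = 16j + 1. Then (16j + 1)³ = 4096j³ + 768j² + 48j + 1 = 16(256j³ + 48j² + 3j) + 1, so N³ ≡ 1 (mod 16).

[⇐] Conversely, suppose N³ ≡ 1 (mod 16). The only residue r in {0, …, 15} with r³ ≡ 1 (mod 16) is r = 1, so N ≡ 1 (mod 16).

Equivalent; both directions hold.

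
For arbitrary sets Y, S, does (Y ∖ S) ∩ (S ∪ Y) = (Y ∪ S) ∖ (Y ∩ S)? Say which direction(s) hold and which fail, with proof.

(⊆) holds; (⊇) fails.

(⊆) Let x ∈ (Y ∖ S) ∩ (S ∪ Y). Then x ∈ Y and x ∉ S, from which x ∈ (Y ∪ S) ∖ (Y ∩ S).

(⊇) This inclusion fails. Take Y = ∅, S = {1}; then 1 ∈ (Y ∪ S) ∖ (Y ∩ S) but 1 ∉ (Y ∖ S) ∩ (S ∪ Y).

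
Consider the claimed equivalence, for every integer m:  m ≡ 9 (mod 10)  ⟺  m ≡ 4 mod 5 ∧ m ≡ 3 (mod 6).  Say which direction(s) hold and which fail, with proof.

(⟹) This fails: m = 19 gives 19 ≡ 9 (mod 10) but 19 ≡ 1 (mod 6), so the conjunction on the right does not hold.

(⟸) Conversely, if m ≡ 4 (mod 5) and m ≡ 3 (mod 6), then by the Chinese remainder theorem m ≡ 9 (mod 30). Since 9 ≡ 9 (mod 10) and 10 ∣ 30, we get m ≡ 9 (mod 10).

Only the converse holds.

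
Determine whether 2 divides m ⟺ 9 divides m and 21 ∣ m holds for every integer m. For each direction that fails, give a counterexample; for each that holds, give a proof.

(⇒) fails and (⇐) fails.

(⟹) This fails: take m = 2. Certainly 2 ∣ 2, but 9 ∤ 2.

(⟸) This fails: take m = 63. Both 9 ∣ 63 and 21 ∣ 63, yet 63 is not a multiple of 2 (since 63 = 31·2 + 1), so 2 ∤ 63.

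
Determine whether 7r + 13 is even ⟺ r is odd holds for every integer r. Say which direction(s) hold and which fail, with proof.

Both directions hold.

[⇐] Suppose r is odd; write r = 2j + 1. Then 7r + 13 = 7·(2j + 1) + 13 = 2·7j + 20, which is even.

[⇒] Suppose 7r + 13 is even. Since 7 is odd, 7r and r have the same parity, so 7r + 13 ≡ r + 13 (mod 2). As 13 is odd, 7r + 13 is even exactly when r is odd. Thus r is odd.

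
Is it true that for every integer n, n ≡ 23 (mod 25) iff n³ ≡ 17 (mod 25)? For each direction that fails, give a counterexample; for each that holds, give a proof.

(→) Suppose n ≡ 23 (mod 25). Write n = 25j + 23. Then (25j + 23)³ = 15625j³ + 43125j² + 39675j + 12167 = 25(625j³ + 1725j² + 1587j + 486) + 17, so n³ ≡ 17 (mod 25).

(←) Conversely, suppose n³ ≡ 17 (mod 25). The only residue r in {0, …, 24} with r³ ≡ 17 (mod 25) is r = 23, so n ≡ 23 (mod 25).

Equivalent; both directions hold.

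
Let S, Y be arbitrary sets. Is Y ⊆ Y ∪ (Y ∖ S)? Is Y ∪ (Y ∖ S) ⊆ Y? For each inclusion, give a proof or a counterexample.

(⟹) Let x ∈ Y. Then either x ∈ Y and x ∉ S; or x ∈ S ∩ Y. In each case x ∈ Y ∪ (Y ∖ S), so Y ⊆ Y ∪ (Y ∖ S).

(⟸) Let x ∈ Y ∪ (Y ∖ S). Then either x ∈ Y and x ∉ S; or x ∈ S ∩ Y. In each case x ∈ Y, so Y ∪ (Y ∖ S) ⊆ Y.

Both inclusions hold; the sets are equal.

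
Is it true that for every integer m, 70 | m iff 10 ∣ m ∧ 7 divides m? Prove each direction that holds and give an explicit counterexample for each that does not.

[⇐] Suppose 10 ∣ m and 7 ∣ m. Any common multiple of 10 and 7 is a multiple of their lcm; here gcd(10, 7) = 1, so lcm(10, 7) = 10·7 = 70, so 70 ∣ m.

[⇒] If 70 ∣ m, write m = 70q. Since 70 = 7·10, m = 10·(7q), so 10 ∣ m; and since 70 = 10·7, m = 7·(10q), so 7 ∣ m.

Both directions hold; the statement is true.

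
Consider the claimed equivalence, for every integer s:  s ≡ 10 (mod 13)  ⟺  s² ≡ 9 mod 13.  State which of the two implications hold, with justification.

The forward direction holds; the converse fails.

(⇒) Suppose s ≡ 10 (mod 13). Write s = 13j + 10. Then (13j + 10)² = 169j² + 260j + 100 = 13(13j² + 20j + 7) + 9, so s² ≡ 9 (mod 13).

(⇐) This fails: take s = 3. Then 3² = 9 ≡ 9 (mod 13), yet 3 ≡ 3 (mod 13), not 10.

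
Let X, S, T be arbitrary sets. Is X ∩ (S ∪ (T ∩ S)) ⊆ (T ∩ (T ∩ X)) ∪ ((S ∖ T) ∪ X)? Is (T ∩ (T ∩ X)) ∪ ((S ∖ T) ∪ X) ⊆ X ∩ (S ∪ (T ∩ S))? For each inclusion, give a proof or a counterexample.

(⟹) Let x ∈ X ∩ (S ∪ (T ∩ S)). Then either x ∈ X ∩ S and x ∉ T; or x ∈ X ∩ S ∩ T. In each case x ∈ (T ∩ (T ∩ X)) ∪ ((S ∖ T) ∪ X), so X ∩ (S ∪ (T ∩ S)) ⊆ (T ∩ (T ∩ X)) ∪ ((S ∖ T) ∪ X).

(⟸) This inclusion fails. Take X = {1}, S = ∅, T = ∅; then 1 ∈ (T ∩ (T ∩ X)) ∪ ((S ∖ T) ∪ X) but 1 ∉ X ∩ (S ∪ (T ∩ S)).

The sets are not equal: only the forward inclusion holds.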